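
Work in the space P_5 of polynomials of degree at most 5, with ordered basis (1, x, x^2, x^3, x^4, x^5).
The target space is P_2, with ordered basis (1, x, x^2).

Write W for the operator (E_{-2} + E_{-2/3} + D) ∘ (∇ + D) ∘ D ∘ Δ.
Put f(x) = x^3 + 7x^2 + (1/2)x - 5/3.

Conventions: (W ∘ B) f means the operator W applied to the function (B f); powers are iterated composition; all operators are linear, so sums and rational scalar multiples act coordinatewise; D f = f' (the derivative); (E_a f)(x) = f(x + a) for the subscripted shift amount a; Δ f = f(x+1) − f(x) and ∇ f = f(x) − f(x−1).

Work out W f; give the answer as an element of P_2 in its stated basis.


the result is g(x) = 24

Δ f = 3x^2 + 17x + 17/2
D Δ f = 6x + 17
∇ D Δ f = 6
D D Δ f = 6
(∇ + D) D Δ f = 12
E_{-2} (∇ + D) D Δ f = 12
E_{-2/3} (∇ + D) D Δ f = 12
D (∇ + D) D Δ f = 0
(E_{-2} + E_{-2/3} + D) (∇ + D) D Δ f = 24


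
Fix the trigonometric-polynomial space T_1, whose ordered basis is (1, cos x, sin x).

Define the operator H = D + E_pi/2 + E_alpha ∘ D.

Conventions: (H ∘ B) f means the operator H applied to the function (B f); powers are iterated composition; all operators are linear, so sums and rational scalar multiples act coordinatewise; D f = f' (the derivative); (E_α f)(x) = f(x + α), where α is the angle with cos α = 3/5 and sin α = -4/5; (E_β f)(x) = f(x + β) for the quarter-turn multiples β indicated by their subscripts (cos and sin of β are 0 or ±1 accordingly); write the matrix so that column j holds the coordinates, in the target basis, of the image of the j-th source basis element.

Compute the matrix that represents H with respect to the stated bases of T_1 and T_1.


image of 1: 1
image of cos x: (4/5)cos x - (13/5)sin x
image of sin x: (13/5)cos x + (4/5)sin x
each image's coordinates form column j of the matrix

the matrix is [[1, 0, 0]; [0, 4/5, 13/5]; [0, -13/5, 4/5]] (rows listed top to bottom)


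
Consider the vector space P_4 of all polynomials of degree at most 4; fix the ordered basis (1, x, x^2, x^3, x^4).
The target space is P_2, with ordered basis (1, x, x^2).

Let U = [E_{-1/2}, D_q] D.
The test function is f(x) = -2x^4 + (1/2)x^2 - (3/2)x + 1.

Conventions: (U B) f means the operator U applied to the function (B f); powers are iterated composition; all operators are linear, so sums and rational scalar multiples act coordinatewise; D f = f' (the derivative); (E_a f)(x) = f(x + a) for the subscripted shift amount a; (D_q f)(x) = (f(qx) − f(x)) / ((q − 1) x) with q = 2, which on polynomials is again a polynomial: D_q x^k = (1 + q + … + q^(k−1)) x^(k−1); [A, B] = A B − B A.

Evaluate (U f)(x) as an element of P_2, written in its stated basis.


g(x) = 20x - 8

D f = -8x^3 + x - 3/2
D_q D f = -56x^2 + 1
E_{-1/2} D_q D f = -56x^2 + 56x - 13
E_{-1/2} D f = -8x^3 + 12x^2 - 5x - 1
D_q E_{-1/2} D f = -56x^2 + 36x - 5
[E_{-1/2}, D_q] D f = 20x - 8


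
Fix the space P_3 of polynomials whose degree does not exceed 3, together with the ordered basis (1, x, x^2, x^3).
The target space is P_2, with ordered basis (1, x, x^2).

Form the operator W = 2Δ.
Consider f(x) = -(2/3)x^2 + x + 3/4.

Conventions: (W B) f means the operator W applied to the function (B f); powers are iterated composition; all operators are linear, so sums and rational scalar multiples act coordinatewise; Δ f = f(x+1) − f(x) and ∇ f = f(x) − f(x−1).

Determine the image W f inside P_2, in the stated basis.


Δ f = -(4/3)x + 1/3
(2Δ) f = -(8/3)x + 2/3

the image equals g(x) = -(8/3)x + 2/3


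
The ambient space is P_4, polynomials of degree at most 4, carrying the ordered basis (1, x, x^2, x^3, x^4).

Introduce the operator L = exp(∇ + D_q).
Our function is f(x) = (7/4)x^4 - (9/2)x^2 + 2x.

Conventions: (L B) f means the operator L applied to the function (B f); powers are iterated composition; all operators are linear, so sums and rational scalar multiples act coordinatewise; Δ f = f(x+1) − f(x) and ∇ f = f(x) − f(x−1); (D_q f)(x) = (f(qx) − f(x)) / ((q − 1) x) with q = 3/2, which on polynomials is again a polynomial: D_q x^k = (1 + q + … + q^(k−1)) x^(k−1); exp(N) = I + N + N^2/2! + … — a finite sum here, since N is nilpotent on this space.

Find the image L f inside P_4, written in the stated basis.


the image equals g(x) = (7/4)x^4 + (679/32)x^3 + (17209/256)x^2 + (28995/512)x + 20429/3072

order-1 term: (679/32)x^3 - (21/2)x^2 - (53/4)x + 27/4
order-2 term: (21049/256)x^2 - (3549/64)x + 167/64
order-3 term: (63147/512)x - 49441/768
order-4 term: 63147/1024
the series for exp(∇ + D_q) f terminates at order 4
exp(∇ + D_q) f = (7/4)x^4 + (679/32)x^3 + (17209/256)x^2 + (28995/512)x + 20429/3072


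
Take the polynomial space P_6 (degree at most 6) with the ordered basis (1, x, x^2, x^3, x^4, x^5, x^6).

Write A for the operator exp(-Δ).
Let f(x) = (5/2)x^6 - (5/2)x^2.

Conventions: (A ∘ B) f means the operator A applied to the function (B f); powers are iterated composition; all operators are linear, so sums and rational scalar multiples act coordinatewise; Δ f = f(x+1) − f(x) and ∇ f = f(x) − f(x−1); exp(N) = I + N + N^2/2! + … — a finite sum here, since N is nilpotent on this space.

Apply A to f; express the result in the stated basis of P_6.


order-1 term: -15x^5 - (75/2)x^4 - 50x^3 - (75/2)x^2 - 10x
order-2 term: (75/2)x^4 + 150x^3 + (525/2)x^2 + 225x + 75
order-3 term: -50x^3 - 225x^2 - 375x - 225
order-4 term: (75/2)x^2 + 150x + 325/2
order-5 term: -15x - 75/2
order-6 term: 5/2
the series for exp(-Δ) f terminates at order 6
exp(-Δ) f = (5/2)x^6 - 15x^5 + 50x^3 + 35x^2 - 25x - 45/2

the image equals g(x) = (5/2)x^6 - 15x^5 + 50x^3 + 35x^2 - 25x - 45/2


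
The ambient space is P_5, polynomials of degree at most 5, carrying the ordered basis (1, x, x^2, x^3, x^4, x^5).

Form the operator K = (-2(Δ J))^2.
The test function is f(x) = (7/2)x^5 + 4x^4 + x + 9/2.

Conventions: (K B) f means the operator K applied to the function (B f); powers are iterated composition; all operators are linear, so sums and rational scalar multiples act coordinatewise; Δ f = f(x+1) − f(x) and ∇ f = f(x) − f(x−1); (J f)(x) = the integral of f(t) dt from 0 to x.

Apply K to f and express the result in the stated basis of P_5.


J f = (7/12)x^6 + (4/5)x^5 + (1/2)x^2 + (9/2)x
Δ J f = (7/2)x^5 + (51/4)x^4 + (59/3)x^3 + (67/4)x^2 + (17/2)x + 383/60
(-2(Δ J)) f = -7x^5 - (51/2)x^4 - (118/3)x^3 - (67/2)x^2 - 17x - 383/30
J (-2(Δ J)) f = -(7/6)x^6 - (51/10)x^5 - (59/6)x^4 - (67/6)x^3 - (17/2)x^2 - (383/30)x
Δ J (-2(Δ J)) f = -7x^5 - 43x^4 - (341/3)x^3 - 161x^2 - (367/3)x - 728/15
(-2(Δ J)) (-2(Δ J)) f = 14x^5 + 86x^4 + (682/3)x^3 + 322x^2 + (734/3)x + 1456/15

the result is g(x) = 14x^5 + 86x^4 + (682/3)x^3 + 322x^2 + (734/3)x + 1456/15


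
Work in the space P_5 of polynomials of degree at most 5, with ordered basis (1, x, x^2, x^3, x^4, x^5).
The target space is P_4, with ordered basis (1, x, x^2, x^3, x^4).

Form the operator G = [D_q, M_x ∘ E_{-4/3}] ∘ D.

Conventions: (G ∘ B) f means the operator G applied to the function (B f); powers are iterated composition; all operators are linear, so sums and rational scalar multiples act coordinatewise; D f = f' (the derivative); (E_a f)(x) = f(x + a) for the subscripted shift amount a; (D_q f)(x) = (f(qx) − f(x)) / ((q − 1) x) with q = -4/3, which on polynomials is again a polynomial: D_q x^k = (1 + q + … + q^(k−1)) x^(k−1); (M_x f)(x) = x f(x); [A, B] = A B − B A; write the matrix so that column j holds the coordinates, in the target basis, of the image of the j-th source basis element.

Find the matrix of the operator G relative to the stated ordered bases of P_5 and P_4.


image of 1: 0
image of x: 1
image of x^2: -(8/3)x - 8/3
image of x^3: (16/3)x^2 + (4/3)x + 16/3
image of x^4: -(256/27)x^3 - (208/27)x^2 - (1408/81)x - 256/27
image of x^5: (1280/81)x^4 + (500/81)x^3 + (8240/81)x^2 + (3520/729)x + 1280/81
each image's coordinates form column j of the matrix

the matrix is [[0, 1, -8/3, 16/3, -256/27, 1280/81]; [0, 0, -8/3, 4/3, -1408/81, 3520/729]; [0, 0, 0, 16/3, -208/27, 8240/81]; [0, 0, 0, 0, -256/27, 500/81]; [0, 0, 0, 0, 0, 1280/81]] (rows listed top to bottom)


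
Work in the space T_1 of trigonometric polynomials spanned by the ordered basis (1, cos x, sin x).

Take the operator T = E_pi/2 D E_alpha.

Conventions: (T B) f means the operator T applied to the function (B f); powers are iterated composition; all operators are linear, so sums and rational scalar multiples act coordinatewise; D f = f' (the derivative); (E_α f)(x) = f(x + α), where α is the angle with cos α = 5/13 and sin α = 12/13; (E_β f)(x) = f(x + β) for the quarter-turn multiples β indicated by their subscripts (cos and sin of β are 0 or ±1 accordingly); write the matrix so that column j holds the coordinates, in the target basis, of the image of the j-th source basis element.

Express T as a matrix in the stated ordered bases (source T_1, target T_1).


the matrix is [[0, 0, 0]; [0, -5/13, -12/13]; [0, 12/13, -5/13]] (rows listed top to bottom)

image of 1: 0
image of cos x: -(5/13)cos x + (12/13)sin x
image of sin x: -(12/13)cos x - (5/13)sin x
each image's coordinates form column j of the matrix


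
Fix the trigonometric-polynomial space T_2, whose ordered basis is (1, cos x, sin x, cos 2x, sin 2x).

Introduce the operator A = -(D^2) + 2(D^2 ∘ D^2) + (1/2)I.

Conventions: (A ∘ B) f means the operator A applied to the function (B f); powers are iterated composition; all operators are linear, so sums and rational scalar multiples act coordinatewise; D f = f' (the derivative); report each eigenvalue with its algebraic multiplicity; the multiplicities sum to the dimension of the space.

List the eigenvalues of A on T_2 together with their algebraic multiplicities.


λ = 1/2 (multiplicity 1), λ = 7/2 (multiplicity 2), λ = 73/2 (multiplicity 2)

image of 1: 1/2
image of cos x: (7/2)cos x
image of sin x: (7/2)sin x
image of cos 2x: (73/2)cos 2x
image of sin 2x: (73/2)sin 2x
the matrix is diagonal; its diagonal is (1/2, 7/2, 7/2, 73/2, 73/2)
for a triangular matrix the eigenvalues are the diagonal entries, with algebraic multiplicity their repetition count


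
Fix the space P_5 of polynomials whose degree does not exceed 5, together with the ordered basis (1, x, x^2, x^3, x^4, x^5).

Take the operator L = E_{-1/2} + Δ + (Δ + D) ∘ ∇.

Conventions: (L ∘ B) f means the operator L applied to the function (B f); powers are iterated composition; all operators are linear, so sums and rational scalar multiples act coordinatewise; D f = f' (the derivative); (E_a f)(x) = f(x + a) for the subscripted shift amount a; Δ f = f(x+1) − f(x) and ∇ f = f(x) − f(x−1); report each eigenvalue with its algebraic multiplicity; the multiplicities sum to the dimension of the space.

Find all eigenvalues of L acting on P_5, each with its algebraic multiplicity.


image of 1: 1
image of x: x + 1/2
image of x^2: x^2 + x + 21/4
image of x^3: x^3 + (3/2)x^2 + (63/4)x - 17/8
image of x^4: x^4 + 2x^3 + (63/2)x^2 - (17/2)x + 113/16
image of x^5: x^5 + (5/2)x^4 + (105/2)x^3 - (85/4)x^2 + (565/16)x - 129/32
the matrix is upper triangular; its diagonal is (1, 1, 1, 1, 1, 1)
for a triangular matrix the eigenvalues are the diagonal entries, with algebraic multiplicity their repetition count

λ = 1 (multiplicity 6)


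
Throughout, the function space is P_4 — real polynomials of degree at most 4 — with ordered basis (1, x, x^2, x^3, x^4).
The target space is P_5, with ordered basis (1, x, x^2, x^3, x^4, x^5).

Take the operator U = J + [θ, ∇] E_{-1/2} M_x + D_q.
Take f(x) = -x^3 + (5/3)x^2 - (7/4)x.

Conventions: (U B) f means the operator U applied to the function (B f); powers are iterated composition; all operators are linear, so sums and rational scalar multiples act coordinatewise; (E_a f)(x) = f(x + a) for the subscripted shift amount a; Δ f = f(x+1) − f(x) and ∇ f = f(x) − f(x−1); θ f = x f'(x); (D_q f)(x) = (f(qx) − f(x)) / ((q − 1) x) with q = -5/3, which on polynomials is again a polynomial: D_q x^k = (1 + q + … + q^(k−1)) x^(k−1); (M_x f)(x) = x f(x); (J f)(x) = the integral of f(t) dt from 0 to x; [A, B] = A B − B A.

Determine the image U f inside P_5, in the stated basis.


the result is g(x) = -(1/4)x^4 + (41/9)x^3 - (1871/72)x^2 + (799/18)x - 127/4

J f = -(1/4)x^4 + (5/9)x^3 - (7/8)x^2
M_x f = -x^4 + (5/3)x^3 - (7/4)x^2
E_{-1/2} M_x f = -x^4 + (11/3)x^3 - (23/4)x^2 + (7/2)x - 17/24
∇ (E_{-1/2} M_x) f = -4x^3 + 17x^2 - (53/2)x + 167/12
θ ∇ (E_{-1/2} M_x) f = -12x^3 + 34x^2 - (53/2)x
θ (E_{-1/2} M_x) f = -4x^4 + 11x^3 - (23/2)x^2 + (7/2)x
∇ θ (E_{-1/2} M_x) f = -16x^3 + 57x^2 - 72x + 30
[θ, ∇] (E_{-1/2} M_x) f = 4x^3 - 23x^2 + (91/2)x - 30
D_q f = -(19/9)x^2 - (10/9)x - 7/4
(J + [θ, ∇] E_{-1/2} M_x + D_q) f = -(1/4)x^4 + (41/9)x^3 - (1871/72)x^2 + (799/18)x - 127/4


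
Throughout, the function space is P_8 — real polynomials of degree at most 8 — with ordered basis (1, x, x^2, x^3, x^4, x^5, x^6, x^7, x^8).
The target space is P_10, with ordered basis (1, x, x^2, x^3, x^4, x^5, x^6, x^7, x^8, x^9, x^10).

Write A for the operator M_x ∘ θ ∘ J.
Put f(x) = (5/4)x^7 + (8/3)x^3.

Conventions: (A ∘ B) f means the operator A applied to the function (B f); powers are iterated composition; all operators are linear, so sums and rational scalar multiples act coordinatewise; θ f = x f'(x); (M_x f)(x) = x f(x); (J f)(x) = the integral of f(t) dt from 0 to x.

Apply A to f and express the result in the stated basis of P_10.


g(x) = (5/4)x^9 + (8/3)x^5

J f = (5/32)x^8 + (2/3)x^4
θ J f = (5/4)x^8 + (8/3)x^4
M_x θ J f = (5/4)x^9 + (8/3)x^5


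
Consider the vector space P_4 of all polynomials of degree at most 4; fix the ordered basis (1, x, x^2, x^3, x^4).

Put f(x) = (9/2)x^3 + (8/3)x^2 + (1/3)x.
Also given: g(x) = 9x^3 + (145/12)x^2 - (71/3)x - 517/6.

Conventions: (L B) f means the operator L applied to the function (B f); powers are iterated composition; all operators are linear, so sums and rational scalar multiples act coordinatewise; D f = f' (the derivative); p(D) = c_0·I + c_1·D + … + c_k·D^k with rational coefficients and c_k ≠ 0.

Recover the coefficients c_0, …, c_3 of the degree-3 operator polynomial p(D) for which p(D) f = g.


c_0 = 2, c_1 = 1/2, c_2 = -1, c_3 = -3

D^0 f = (9/2)x^3 + (8/3)x^2 + (1/3)x
D^1 f = (27/2)x^2 + (16/3)x + 1/3
D^2 f = 27x + 16/3
D^3 f = 27
matching coefficients of g against c_0 f + c_1 Df + … from the top degree down determines the c_i
solution: c_0 = 2, c_1 = 1/2, c_2 = -1, c_3 = -3


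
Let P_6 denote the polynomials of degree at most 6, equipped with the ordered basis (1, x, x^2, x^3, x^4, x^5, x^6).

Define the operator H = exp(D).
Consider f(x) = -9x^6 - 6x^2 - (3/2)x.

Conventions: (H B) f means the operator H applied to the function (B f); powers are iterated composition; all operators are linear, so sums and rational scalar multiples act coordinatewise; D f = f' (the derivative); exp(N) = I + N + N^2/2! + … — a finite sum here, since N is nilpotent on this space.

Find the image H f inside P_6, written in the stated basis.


g(x) = -9x^6 - 54x^5 - 135x^4 - 180x^3 - 141x^2 - (135/2)x - 33/2

order-1 term: -54x^5 - 12x - 3/2
order-2 term: -135x^4 - 6
order-3 term: -180x^3
order-4 term: -135x^2
order-5 term: -54x
order-6 term: -9
the series for exp(D) f terminates at order 6
exp(D) f = -9x^6 - 54x^5 - 135x^4 - 180x^3 - 141x^2 - (135/2)x - 33/2


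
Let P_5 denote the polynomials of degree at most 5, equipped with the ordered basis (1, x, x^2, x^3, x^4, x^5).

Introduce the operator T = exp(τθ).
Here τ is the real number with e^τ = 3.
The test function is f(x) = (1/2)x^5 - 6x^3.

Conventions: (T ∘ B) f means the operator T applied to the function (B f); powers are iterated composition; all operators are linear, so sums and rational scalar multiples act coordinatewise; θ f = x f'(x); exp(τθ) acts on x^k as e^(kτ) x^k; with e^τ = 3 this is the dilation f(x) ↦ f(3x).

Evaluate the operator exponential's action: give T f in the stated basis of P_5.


the image equals g(x) = (243/2)x^5 - 162x^3

exp(τθ) x^k = e^(kτ) x^k; with e^τ = 3 this sends x^k to 3^k x^k
x^3 ↦ 27 x^3
x^5 ↦ 243 x^5
applying this coordinatewise to f: exp(τθ) f = (243/2)x^5 - 162x^3


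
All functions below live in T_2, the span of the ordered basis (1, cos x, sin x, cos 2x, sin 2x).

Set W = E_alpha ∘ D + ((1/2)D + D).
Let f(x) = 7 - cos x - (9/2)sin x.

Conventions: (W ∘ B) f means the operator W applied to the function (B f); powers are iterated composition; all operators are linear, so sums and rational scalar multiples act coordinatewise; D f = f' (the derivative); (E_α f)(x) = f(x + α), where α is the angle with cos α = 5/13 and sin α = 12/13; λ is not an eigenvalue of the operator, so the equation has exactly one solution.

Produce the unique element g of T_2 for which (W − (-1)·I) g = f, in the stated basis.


the image equals g(x) = 7 + (437/185)cos x - (116/185)sin x

write g with unknown coordinates in the stated basis and equate coefficients in (W − (-1)·I) g = f
solving from the highest basis element down gives g = 7 + (437/185)cos x - (116/185)sin x
check: W g = -(622/185)cos x - (1433/370)sin x
so W g − (-1)·g = 7 - cos x - (9/2)sin x = f ✓


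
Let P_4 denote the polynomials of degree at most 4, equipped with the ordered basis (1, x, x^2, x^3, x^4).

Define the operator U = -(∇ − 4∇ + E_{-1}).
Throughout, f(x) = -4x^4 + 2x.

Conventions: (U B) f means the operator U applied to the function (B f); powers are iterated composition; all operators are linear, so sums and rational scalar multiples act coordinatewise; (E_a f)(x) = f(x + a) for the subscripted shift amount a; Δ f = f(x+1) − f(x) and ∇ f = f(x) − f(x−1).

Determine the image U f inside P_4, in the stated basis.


∇ f = -16x^3 + 24x^2 - 16x + 6
∇ f = -16x^3 + 24x^2 - 16x + 6
(-4∇) f = 64x^3 - 96x^2 + 64x - 24
E_{-1} f = -4x^4 + 16x^3 - 24x^2 + 18x - 6
(∇ − 4∇ + E_{-1}) f = -4x^4 + 64x^3 - 96x^2 + 66x - 24
(-(∇ − 4∇ + E_{-1})) f = 4x^4 - 64x^3 + 96x^2 - 66x + 24

the result is g(x) = 4x^4 - 64x^3 + 96x^2 - 66x + 24


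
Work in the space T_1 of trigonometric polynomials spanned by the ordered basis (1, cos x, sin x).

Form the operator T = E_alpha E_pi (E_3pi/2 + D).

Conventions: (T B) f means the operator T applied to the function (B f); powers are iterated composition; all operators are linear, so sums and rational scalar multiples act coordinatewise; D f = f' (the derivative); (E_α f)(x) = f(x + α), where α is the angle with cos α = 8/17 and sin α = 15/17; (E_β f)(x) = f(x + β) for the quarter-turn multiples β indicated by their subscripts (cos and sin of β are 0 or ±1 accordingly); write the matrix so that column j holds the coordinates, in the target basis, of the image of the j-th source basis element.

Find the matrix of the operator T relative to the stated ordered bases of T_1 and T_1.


image of 1: 1
image of cos x: 0
image of sin x: 0
each image's coordinates form column j of the matrix

the matrix is [[1, 0, 0]; [0, 0, 0]; [0, 0, 0]] (rows listed top to bottom)


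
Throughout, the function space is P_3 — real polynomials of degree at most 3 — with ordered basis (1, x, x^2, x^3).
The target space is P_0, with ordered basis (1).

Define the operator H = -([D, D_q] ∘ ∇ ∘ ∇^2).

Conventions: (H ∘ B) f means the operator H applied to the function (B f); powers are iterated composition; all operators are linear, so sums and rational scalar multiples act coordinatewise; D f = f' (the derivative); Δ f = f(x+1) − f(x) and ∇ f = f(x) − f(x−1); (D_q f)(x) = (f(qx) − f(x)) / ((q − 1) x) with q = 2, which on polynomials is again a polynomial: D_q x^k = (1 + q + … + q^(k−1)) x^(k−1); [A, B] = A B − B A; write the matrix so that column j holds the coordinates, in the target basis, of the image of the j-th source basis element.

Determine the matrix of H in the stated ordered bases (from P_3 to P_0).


image of 1: 0
image of x: 0
image of x^2: 0
image of x^3: 0
each image's coordinates form column j of the matrix

the matrix is [[0, 0, 0, 0]] (rows listed top to bottom)


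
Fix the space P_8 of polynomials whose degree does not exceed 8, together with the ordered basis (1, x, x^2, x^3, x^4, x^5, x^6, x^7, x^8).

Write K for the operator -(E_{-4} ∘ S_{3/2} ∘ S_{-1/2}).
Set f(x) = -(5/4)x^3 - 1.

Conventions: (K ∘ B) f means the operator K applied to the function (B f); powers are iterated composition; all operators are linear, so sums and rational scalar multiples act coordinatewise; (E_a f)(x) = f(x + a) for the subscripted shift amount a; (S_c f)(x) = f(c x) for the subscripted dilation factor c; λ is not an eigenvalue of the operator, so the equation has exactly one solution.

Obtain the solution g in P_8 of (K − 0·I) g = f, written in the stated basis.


write g with unknown coordinates in the stated basis and equate coefficients in (K − 0·I) g = f
solving from the highest basis element down gives g = -(80/27)x^3 + (80/3)x^2 - 80x + 81
check: K g = -(5/4)x^3 - 1
so K g − 0·g = -(5/4)x^3 - 1 = f ✓

g(x) = -(80/27)x^3 + (80/3)x^2 - 80x + 81


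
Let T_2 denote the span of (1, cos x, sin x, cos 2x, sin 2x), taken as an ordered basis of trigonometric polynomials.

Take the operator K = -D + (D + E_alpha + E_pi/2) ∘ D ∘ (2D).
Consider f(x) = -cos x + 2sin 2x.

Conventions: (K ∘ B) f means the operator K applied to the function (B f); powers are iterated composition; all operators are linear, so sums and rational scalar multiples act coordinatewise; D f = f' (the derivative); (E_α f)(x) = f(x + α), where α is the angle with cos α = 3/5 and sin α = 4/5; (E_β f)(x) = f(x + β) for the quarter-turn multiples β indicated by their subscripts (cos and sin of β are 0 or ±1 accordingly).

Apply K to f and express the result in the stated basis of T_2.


D f = sin x + 4cos 2x
(-D) f = -sin x - 4cos 2x
D f = sin x + 4cos 2x
(2D) f = 2sin x + 8cos 2x
D (2D) f = 2cos x - 16sin 2x
D D (2D) f = -2sin x - 32cos 2x
E_alpha D (2D) f = (6/5)cos x - (8/5)sin x - (384/25)cos 2x + (112/25)sin 2x
E_pi/2 D (2D) f = -2sin x + 16sin 2x
(D + E_alpha + E_pi/2) D (2D) f = (6/5)cos x - (28/5)sin x - (1184/25)cos 2x + (512/25)sin 2x
(-D + (D + E_alpha + E_pi/2) ∘ D ∘ (2D)) f = (6/5)cos x - (33/5)sin x - (1284/25)cos 2x + (512/25)sin 2x

the image equals g(x) = (6/5)cos x - (33/5)sin x - (1284/25)cos 2x + (512/25)sin 2x


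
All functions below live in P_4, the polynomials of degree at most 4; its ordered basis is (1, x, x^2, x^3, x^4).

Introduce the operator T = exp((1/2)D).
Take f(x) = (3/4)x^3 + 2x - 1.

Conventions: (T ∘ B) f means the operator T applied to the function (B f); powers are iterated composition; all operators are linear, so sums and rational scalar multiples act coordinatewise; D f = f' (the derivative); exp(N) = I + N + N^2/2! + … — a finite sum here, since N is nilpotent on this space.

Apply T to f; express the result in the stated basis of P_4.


order-1 term: (9/8)x^2 + 1
order-2 term: (9/16)x
order-3 term: 3/32
the series for exp((1/2)D) f terminates at order 3
exp((1/2)D) f = (3/4)x^3 + (9/8)x^2 + (41/16)x + 3/32

the image equals g(x) = (3/4)x^3 + (9/8)x^2 + (41/16)x + 3/32


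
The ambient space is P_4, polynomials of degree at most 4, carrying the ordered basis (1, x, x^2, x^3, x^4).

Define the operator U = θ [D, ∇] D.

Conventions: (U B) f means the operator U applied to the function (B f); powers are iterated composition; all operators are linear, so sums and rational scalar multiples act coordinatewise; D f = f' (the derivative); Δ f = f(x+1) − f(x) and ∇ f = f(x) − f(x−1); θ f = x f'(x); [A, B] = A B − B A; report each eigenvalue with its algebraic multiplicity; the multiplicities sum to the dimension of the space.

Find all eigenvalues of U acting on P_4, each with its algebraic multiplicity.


λ = 0 (multiplicity 5)

image of 1: 0
image of x: 0
image of x^2: 0
image of x^3: 0
image of x^4: 0
the matrix is upper triangular; its diagonal is (0, 0, 0, 0, 0)
for a triangular matrix the eigenvalues are the diagonal entries, with algebraic multiplicity their repetition count


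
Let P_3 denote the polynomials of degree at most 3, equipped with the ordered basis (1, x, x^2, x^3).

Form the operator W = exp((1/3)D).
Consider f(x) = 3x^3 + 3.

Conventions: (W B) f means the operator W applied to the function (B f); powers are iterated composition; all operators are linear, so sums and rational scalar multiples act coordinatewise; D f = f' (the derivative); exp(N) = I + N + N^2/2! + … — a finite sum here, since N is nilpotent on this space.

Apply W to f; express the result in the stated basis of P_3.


g(x) = 3x^3 + 3x^2 + x + 28/9

order-1 term: 3x^2
order-2 term: x
order-3 term: 1/9
the series for exp((1/3)D) f terminates at order 3
exp((1/3)D) f = 3x^3 + 3x^2 + x + 28/9


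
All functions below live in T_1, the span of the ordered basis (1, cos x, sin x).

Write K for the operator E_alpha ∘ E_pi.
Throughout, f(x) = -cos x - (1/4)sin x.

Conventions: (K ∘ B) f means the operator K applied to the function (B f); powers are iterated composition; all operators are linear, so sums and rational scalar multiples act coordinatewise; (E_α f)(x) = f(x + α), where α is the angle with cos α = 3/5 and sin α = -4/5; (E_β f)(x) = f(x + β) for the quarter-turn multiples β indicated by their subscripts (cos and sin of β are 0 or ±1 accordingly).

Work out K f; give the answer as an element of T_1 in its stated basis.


g(x) = (2/5)cos x + (19/20)sin x

E_pi f = cos x + (1/4)sin x
E_alpha E_pi f = (2/5)cos x + (19/20)sin x


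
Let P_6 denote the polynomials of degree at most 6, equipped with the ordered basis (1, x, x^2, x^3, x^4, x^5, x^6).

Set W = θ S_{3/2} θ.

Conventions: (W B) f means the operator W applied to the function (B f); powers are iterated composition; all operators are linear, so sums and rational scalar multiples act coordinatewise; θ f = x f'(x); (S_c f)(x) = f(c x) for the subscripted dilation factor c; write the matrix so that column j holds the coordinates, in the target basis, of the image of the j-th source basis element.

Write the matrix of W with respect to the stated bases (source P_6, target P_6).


image of 1: 0
image of x: (3/2)x
image of x^2: 9x^2
image of x^3: (243/8)x^3
image of x^4: 81x^4
image of x^5: (6075/32)x^5
image of x^6: (6561/16)x^6
each image's coordinates form column j of the matrix

the matrix is [[0, 0, 0, 0, 0, 0, 0]; [0, 3/2, 0, 0, 0, 0, 0]; [0, 0, 9, 0, 0, 0, 0]; [0, 0, 0, 243/8, 0, 0, 0]; [0, 0, 0, 0, 81, 0, 0]; [0, 0, 0, 0, 0, 6075/32, 0]; [0, 0, 0, 0, 0, 0, 6561/16]] (rows listed top to bottom)


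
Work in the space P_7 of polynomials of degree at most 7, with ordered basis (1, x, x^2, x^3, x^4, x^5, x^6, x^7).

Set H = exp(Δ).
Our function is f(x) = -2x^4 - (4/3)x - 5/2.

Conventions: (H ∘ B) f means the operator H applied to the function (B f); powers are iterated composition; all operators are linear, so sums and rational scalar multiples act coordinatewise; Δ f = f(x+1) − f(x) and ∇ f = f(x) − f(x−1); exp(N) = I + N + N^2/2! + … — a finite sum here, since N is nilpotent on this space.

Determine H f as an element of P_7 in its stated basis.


the result is g(x) = -2x^4 - 8x^3 - 24x^2 - (124/3)x - 203/6

order-1 term: -8x^3 - 12x^2 - 8x - 10/3
order-2 term: -12x^2 - 24x - 14
order-3 term: -8x - 12
order-4 term: -2
the series for exp(Δ) f terminates at order 4
exp(Δ) f = -2x^4 - 8x^3 - 24x^2 - (124/3)x - 203/6


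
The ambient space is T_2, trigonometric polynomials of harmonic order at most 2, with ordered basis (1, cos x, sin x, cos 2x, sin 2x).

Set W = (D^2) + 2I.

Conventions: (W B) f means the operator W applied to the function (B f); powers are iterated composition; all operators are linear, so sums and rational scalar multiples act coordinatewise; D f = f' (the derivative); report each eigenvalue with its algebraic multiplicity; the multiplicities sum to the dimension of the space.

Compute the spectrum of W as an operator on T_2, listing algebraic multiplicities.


λ = -2 (multiplicity 2), λ = 1 (multiplicity 2), λ = 2 (multiplicity 1)

image of 1: 2
image of cos x: cos x
image of sin x: sin x
image of cos 2x: -2cos 2x
image of sin 2x: -2sin 2x
the matrix is diagonal; its diagonal is (2, 1, 1, -2, -2)
for a triangular matrix the eigenvalues are the diagonal entries, with algebraic multiplicity their repetition count


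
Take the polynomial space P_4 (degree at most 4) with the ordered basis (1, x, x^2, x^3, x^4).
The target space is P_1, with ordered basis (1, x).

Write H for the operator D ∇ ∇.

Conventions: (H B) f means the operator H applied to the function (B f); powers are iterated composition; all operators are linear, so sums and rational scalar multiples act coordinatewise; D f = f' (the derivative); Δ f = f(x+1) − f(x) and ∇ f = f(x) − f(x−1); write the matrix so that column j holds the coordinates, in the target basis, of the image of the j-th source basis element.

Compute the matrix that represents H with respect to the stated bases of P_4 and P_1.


the matrix is [[0, 0, 0, 6, -24]; [0, 0, 0, 0, 24]] (rows listed top to bottom)

image of 1: 0
image of x: 0
image of x^2: 0
image of x^3: 6
image of x^4: 24x - 24
each image's coordinates form column j of the matrix


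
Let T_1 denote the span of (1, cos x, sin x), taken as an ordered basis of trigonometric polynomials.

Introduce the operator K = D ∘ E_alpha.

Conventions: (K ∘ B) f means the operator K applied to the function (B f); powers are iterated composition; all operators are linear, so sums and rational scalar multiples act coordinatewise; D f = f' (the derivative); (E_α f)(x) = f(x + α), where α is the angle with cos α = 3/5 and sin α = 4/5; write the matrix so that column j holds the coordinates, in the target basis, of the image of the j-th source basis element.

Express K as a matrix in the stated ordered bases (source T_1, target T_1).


image of 1: 0
image of cos x: -(4/5)cos x - (3/5)sin x
image of sin x: (3/5)cos x - (4/5)sin x
each image's coordinates form column j of the matrix

the matrix is [[0, 0, 0]; [0, -4/5, 3/5]; [0, -3/5, -4/5]] (rows listed top to bottom)


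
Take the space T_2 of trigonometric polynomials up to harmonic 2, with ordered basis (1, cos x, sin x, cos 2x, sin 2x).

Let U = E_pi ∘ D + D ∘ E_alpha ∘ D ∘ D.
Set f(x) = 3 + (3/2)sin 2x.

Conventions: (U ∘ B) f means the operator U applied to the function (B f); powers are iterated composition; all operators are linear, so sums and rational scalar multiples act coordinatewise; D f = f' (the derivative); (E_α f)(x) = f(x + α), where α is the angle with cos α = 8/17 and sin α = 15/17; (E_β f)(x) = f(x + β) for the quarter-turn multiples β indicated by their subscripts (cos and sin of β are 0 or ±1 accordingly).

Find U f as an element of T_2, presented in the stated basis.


the result is g(x) = (2799/289)cos 2x + (2880/289)sin 2x

D f = 3cos 2x
E_pi D f = 3cos 2x
D f = 3cos 2x
D D f = -6sin 2x
E_alpha (D ∘ D) f = -(1440/289)cos 2x + (966/289)sin 2x
D E_alpha (D ∘ D) f = (1932/289)cos 2x + (2880/289)sin 2x
(E_pi ∘ D + D ∘ E_alpha ∘ D ∘ D) f = (2799/289)cos 2x + (2880/289)sin 2x


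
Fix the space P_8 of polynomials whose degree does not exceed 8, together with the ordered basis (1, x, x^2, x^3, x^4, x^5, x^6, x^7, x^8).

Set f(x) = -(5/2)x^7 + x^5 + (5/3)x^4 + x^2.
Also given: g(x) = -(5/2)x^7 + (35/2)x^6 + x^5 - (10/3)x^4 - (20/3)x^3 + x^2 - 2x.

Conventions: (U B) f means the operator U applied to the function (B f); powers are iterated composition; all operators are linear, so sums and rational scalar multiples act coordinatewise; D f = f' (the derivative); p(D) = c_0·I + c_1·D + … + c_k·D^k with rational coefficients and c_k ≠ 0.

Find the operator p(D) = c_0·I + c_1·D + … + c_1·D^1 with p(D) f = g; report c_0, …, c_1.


D^0 f = -(5/2)x^7 + x^5 + (5/3)x^4 + x^2
D^1 f = -(35/2)x^6 + 5x^4 + (20/3)x^3 + 2x
matching coefficients of g against c_0 f + c_1 Df + … from the top degree down determines the c_i
solution: c_0 = 1, c_1 = -1

c_0 = 1, c_1 = -1


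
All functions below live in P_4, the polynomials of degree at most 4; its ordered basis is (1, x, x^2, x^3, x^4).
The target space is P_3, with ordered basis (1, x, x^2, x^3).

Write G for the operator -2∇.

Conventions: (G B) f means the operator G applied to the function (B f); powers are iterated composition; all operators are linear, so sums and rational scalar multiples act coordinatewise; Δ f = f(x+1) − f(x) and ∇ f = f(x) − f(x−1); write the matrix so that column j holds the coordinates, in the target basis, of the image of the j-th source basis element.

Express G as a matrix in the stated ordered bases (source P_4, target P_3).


image of 1: 0
image of x: -2
image of x^2: -4x + 2
image of x^3: -6x^2 + 6x - 2
image of x^4: -8x^3 + 12x^2 - 8x + 2
each image's coordinates form column j of the matrix

the matrix is [[0, -2, 2, -2, 2]; [0, 0, -4, 6, -8]; [0, 0, 0, -6, 12]; [0, 0, 0, 0, -8]] (rows listed top to bottom)


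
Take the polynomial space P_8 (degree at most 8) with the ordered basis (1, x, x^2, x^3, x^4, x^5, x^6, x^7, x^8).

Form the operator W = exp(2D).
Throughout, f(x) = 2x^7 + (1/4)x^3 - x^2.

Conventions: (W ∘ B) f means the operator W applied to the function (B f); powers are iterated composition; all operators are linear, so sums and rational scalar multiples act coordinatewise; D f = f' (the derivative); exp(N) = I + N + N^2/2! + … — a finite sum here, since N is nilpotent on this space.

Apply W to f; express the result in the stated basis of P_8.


order-1 term: 28x^6 + (3/2)x^2 - 4x
order-2 term: 168x^5 + 3x - 4
order-3 term: 560x^4 + 2
order-4 term: 1120x^3
order-5 term: 1344x^2
order-6 term: 896x
order-7 term: 256
the series for exp(2D) f terminates at order 7
exp(2D) f = 2x^7 + 28x^6 + 168x^5 + 560x^4 + (4481/4)x^3 + (2689/2)x^2 + 895x + 254

the image equals g(x) = 2x^7 + 28x^6 + 168x^5 + 560x^4 + (4481/4)x^3 + (2689/2)x^2 + 895x + 254


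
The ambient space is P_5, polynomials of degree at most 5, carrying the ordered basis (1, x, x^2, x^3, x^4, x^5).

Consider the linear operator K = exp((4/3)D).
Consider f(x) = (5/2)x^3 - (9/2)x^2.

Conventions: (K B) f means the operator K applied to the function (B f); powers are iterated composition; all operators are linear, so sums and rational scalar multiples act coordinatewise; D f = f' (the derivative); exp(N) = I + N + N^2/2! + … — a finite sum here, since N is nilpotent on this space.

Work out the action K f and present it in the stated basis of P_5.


the image equals g(x) = (5/2)x^3 + (11/2)x^2 + (4/3)x - 56/27

order-1 term: 10x^2 - 12x
order-2 term: (40/3)x - 8
order-3 term: 160/27
the series for exp((4/3)D) f terminates at order 3
exp((4/3)D) f = (5/2)x^3 + (11/2)x^2 + (4/3)x - 56/27


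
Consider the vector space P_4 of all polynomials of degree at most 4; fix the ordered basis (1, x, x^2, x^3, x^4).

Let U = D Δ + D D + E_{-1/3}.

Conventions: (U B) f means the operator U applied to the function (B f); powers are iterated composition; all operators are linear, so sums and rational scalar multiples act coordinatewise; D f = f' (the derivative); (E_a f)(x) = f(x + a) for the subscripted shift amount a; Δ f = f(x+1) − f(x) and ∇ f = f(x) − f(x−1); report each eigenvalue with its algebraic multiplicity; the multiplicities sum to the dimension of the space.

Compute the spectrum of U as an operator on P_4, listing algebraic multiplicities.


λ = 1 (multiplicity 5)

image of 1: 1
image of x: x - 1/3
image of x^2: x^2 - (2/3)x + 37/9
image of x^3: x^3 - x^2 + (37/3)x + 80/27
image of x^4: x^4 - (4/3)x^3 + (74/3)x^2 + (320/27)x + 325/81
the matrix is upper triangular; its diagonal is (1, 1, 1, 1, 1)
for a triangular matrix the eigenvalues are the diagonal entries, with algebraic multiplicity their repetition count


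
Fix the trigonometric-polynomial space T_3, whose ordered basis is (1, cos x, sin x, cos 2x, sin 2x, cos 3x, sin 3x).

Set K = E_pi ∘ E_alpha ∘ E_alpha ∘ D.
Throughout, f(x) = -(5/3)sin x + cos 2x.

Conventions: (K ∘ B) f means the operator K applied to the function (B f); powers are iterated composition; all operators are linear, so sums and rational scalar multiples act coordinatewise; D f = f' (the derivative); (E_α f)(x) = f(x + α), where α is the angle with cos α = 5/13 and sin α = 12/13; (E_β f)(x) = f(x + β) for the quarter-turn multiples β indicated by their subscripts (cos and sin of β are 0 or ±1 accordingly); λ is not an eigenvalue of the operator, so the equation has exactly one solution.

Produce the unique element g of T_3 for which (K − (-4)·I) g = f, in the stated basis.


write g with unknown coordinates in the stated basis and equate coefficients in (K − (-4)·I) g = f
solving from the highest basis element down gives g = (595/11499)cos x - (3980/11499)sin x + (42841/257045)cos 2x - (239/514090)sin 2x
check: K g = -(2380/11499)cos x - (3245/11499)sin x + (85681/257045)cos 2x + (478/257045)sin 2x
so K g − (-4)·g = -(5/3)sin x + cos 2x = f ✓

g(x) = (595/11499)cos x - (3980/11499)sin x + (42841/257045)cos 2x - (239/514090)sin 2x


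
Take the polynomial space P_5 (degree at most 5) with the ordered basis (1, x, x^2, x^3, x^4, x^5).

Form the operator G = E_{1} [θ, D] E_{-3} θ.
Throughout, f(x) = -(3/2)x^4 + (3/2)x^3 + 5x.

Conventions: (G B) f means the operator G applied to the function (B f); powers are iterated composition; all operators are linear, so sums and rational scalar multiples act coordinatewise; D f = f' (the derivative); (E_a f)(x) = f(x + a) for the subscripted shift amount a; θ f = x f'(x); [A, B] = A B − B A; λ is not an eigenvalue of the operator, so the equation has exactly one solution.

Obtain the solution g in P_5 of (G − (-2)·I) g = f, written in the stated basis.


g(x) = -(3/4)x^4 - (21/4)x^3 + (99/8)x^2 + (199/4)x - 569/8

write g with unknown coordinates in the stated basis and equate coefficients in (G − (-2)·I) g = f
solving from the highest basis element down gives g = -(3/4)x^4 - (21/4)x^3 + (99/8)x^2 + (199/4)x - 569/8
check: G g = 12x^3 - (99/4)x^2 - (189/2)x + 569/4
so G g − (-2)·g = -(3/2)x^4 + (3/2)x^3 + 5x = f ✓


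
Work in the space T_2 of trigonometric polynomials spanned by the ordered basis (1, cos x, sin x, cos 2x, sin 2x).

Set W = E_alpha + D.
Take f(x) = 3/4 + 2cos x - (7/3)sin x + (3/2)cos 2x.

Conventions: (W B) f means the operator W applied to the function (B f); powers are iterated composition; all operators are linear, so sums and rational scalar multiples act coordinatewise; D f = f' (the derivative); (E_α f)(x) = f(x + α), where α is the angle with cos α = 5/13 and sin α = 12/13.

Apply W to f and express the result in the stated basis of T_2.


E_alpha f = 3/4 - (18/13)cos x - (107/39)sin x - (357/338)cos 2x - (180/169)sin 2x
D f = -(7/3)cos x - 2sin x - 3sin 2x
(E_alpha + D) f = 3/4 - (145/39)cos x - (185/39)sin x - (357/338)cos 2x - (687/169)sin 2x

g(x) = 3/4 - (145/39)cos x - (185/39)sin x - (357/338)cos 2x - (687/169)sin 2x


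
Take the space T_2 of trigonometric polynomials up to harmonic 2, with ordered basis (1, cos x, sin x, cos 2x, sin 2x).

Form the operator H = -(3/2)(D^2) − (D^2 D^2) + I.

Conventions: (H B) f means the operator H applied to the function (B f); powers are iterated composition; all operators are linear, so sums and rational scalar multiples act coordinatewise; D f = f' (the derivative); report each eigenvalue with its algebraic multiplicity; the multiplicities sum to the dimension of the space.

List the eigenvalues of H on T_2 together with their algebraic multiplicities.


image of 1: 1
image of cos x: (3/2)cos x
image of sin x: (3/2)sin x
image of cos 2x: -9cos 2x
image of sin 2x: -9sin 2x
the matrix is diagonal; its diagonal is (1, 3/2, 3/2, -9, -9)
for a triangular matrix the eigenvalues are the diagonal entries, with algebraic multiplicity their repetition count

λ = -9 (multiplicity 2), λ = 1 (multiplicity 1), λ = 3/2 (multiplicity 2)


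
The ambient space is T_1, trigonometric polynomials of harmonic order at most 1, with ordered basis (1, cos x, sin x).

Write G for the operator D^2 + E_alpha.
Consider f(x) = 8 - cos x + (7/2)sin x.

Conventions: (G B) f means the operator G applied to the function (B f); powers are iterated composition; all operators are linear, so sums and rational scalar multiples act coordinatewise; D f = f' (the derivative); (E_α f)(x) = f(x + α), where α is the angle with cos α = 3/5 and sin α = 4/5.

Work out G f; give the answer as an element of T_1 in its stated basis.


D f = (7/2)cos x + sin x
D D f = cos x - (7/2)sin x
E_alpha f = 8 + (11/5)cos x + (29/10)sin x
(D^2 + E_alpha) f = 8 + (16/5)cos x - (3/5)sin x

the result is g(x) = 8 + (16/5)cos x - (3/5)sin x
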